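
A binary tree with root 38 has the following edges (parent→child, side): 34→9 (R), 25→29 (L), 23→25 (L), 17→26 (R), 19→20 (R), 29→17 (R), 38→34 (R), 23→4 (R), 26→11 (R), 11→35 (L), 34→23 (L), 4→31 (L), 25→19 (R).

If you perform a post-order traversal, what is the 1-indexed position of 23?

11

Post-order visits the left subtree, then the right subtree, then the node.
At 38: no left child.
At 38: go right to 34.
  At 34: go left to 23.
    At 23: go left to 25.
      At 25: go left to 29.
        At 29: no left child.
        At 29: go right to 17.
          At 17: no left child.
          At 17: go right to 26.
            At 26: no left child.
            At 26: go right to 11.
              At 11: go left to 35.
                35 is a leaf — visit 35.
              At 11: no right child.
              Visit 11.
            Visit 26.
          Visit 17.
        Visit 29.
      At 25: go right to 19.
        At 19: no left child.
        At 19: go right to 20.
          20 is a leaf — visit 20.
        Visit 19.
      Visit 25.
    At 23: go right to 4.
      At 4: go left to 31.
        31 is a leaf — visit 31.
      At 4: no right child.
      Visit 4.
    Visit 23.
  At 34: go right to 9.
    9 is a leaf — visit 9.
  Visit 34.
Visit 38.
Full post-order sequence: 35, 11, 26, 17, 29, 20, 19, 25, 31, 4, 23, 9, 34, 38.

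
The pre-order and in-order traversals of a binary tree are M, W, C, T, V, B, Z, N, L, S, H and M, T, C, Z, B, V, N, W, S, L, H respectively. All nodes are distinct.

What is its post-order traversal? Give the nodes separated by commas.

The first element of pre-order is the root; it splits in-order into left and right subtrees.
Root M: left subtree has 0 nodes { }, right has 10 {T, C, Z, B, V, N, W, S, L, H}.
  Root W: left subtree has 6 nodes {T, C, Z, B, V, N}, right has 3 {S, L, H}.
    Root C: left subtree has 1 node {T}, right has 4 {Z, B, V, N}.
      Root V: left subtree has 2 nodes {Z, B}, right has 1 {N}.
        Root B: left subtree has 1 node {Z}, right has 0 { }.
    Root L: left subtree has 1 node {S}, right has 1 {H}.

T, Z, B, N, V, C, S, H, L, W, M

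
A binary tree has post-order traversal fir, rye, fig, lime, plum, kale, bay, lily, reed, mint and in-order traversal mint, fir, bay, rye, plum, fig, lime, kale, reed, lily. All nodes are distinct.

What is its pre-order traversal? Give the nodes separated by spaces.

mint reed bay fir kale plum rye lime fig lily

The last element of post-order is the root; it splits in-order into left and right subtrees.
Root mint: left subtree has 0 nodes { }, right has 9 {fir, bay, rye, plum, fig, lime, kale, reed, lily}.
  Root reed: left subtree has 7 nodes {fir, bay, rye, plum, fig, lime, kale}, right has 1 {lily}.
    Root bay: left subtree has 1 node {fir}, right has 5 {rye, plum, fig, lime, kale}.
      Root kale: left subtree has 4 nodes {rye, plum, fig, lime}, right has 0 { }.
        Root plum: left subtree has 1 node {rye}, right has 2 {fig, lime}.
          Root lime: left subtree has 1 node {fig}, right has 0 { }.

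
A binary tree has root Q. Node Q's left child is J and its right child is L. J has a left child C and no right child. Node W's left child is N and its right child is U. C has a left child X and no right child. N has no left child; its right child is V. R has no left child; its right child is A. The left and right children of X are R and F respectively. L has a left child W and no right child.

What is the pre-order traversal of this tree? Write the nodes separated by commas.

Q, J, C, X, R, A, F, L, W, N, V, U

Pre-order visits the node, then its left subtree, then its right subtree.
Visit Q.
At Q: go left to J.
  Visit J.
  At J: go left to C.
    Visit C.
    At C: go left to X.
      Visit X.
      At X: go left to R.
        Visit R.
        At R: no left child.
        At R: go right to A.
          A is a leaf — visit A.
      At X: go right to F.
        F is a leaf — visit F.
    At C: no right child.
  At J: no right child.
At Q: go right to L.
  Visit L.
  At L: go left to W.
    Visit W.
    At W: go left to N.
      Visit N.
      At N: no left child.
      At N: go right to V.
        V is a leaf — visit V.
    At W: go right to U.
      U is a leaf — visit U.
  At L: no right child.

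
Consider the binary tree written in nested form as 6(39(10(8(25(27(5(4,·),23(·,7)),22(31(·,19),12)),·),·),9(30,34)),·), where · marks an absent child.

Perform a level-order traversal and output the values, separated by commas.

6, 39, 10, 9, 8, 30, 34, 25, 27, 22, 5, 23, 31, 12, 4, 7, 19

Level-order visits nodes level by level from the root, left to right within each level.
Level 0: 6
Level 1: 39
Level 2: 10, 9
Level 3: 8, 30, 34
Level 4: 25
Level 5: 27, 22
Level 6: 5, 23, 31, 12
Level 7: 4, 7, 19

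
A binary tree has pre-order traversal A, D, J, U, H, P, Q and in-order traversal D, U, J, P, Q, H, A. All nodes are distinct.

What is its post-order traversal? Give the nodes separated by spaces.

The first element of pre-order is the root; it splits in-order into left and right subtrees.
Root A: left subtree has 6 nodes {D, U, J, P, Q, H}, right has 0 { }.
  Root D: left subtree has 0 nodes { }, right has 5 {U, J, P, Q, H}.
    Root J: left subtree has 1 node {U}, right has 3 {P, Q, H}.
      Root H: left subtree has 2 nodes {P, Q}, right has 0 { }.
        Root P: left subtree has 0 nodes { }, right has 1 {Q}.

U Q P H J D A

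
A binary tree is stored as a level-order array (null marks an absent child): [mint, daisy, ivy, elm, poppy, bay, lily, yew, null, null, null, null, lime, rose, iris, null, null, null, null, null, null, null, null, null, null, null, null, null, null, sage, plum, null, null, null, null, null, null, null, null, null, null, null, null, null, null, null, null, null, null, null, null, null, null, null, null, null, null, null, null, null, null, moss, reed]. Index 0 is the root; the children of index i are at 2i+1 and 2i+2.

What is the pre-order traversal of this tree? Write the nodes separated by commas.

mint, daisy, elm, yew, poppy, ivy, bay, lime, lily, rose, iris, sage, plum, moss, reed

Pre-order visits the node, then its left subtree, then its right subtree.
Visit mint.
At mint: go left to daisy.
  Visit daisy.
  At daisy: go left to elm.
    Visit elm.
    At elm: go left to yew.
      yew is a leaf — visit yew.
    At elm: no right child.
  At daisy: go right to poppy.
    poppy is a leaf — visit poppy.
At mint: go right to ivy.
  Visit ivy.
  At ivy: go left to bay.
    Visit bay.
    At bay: no left child.
    At bay: go right to lime.
      lime is a leaf — visit lime.
  At ivy: go right to lily.
    Visit lily.
    At lily: go left to rose.
      rose is a leaf — visit rose.
    At lily: go right to iris.
      Visit iris.
      At iris: go left to sage.
        sage is a leaf — visit sage.
      At iris: go right to plum.
        Visit plum.
        At plum: go left to moss.
          moss is a leaf — visit moss.
        At plum: go right to reed.
          reed is a leaf — visit reed.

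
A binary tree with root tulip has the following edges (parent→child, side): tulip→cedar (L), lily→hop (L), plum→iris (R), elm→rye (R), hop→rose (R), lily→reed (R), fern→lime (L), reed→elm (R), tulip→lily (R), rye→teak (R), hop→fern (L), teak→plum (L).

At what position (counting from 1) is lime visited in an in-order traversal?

3

In-order visits the left subtree, then the node, then the right subtree.
At tulip: go left to cedar.
  cedar is a leaf — visit cedar.
Visit tulip.
At tulip: go right to lily.
  At lily: go left to hop.
    At hop: go left to fern.
      At fern: go left to lime.
        lime is a leaf — visit lime.
      Visit fern.
      At fern: no right child.
    Visit hop.
    At hop: go right to rose.
      rose is a leaf — visit rose.
  Visit lily.
  At lily: go right to reed.
    At reed: no left child.
    Visit reed.
    At reed: go right to elm.
      At elm: no left child.
      Visit elm.
      At elm: go right to rye.
        At rye: no left child.
        Visit rye.
        At rye: go right to teak.
          At teak: go left to plum.
            At plum: no left child.
            Visit plum.
            At plum: go right to iris.
              iris is a leaf — visit iris.
          Visit teak.
          At teak: no right child.
Full in-order sequence: cedar, tulip, lime, fern, hop, rose, lily, reed, elm, rye, plum, iris, teak.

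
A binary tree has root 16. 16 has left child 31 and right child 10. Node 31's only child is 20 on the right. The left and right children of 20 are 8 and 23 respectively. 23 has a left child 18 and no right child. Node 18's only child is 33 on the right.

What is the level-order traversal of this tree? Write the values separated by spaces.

Level-order visits nodes level by level from the root, left to right within each level.
Level 0: 16
Level 1: 31, 10
Level 2: 20
Level 3: 8, 23
Level 4: 18
Level 5: 33

16 31 10 20 8 23 18 33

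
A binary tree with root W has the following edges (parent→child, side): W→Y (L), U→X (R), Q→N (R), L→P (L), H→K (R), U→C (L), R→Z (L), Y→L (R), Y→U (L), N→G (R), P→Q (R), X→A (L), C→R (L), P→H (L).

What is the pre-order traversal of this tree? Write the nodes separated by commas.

Pre-order visits the node, then its left subtree, then its right subtree.
Visit W.
At W: go left to Y.
  Visit Y.
  At Y: go left to U.
    Visit U.
    At U: go left to C.
      Visit C.
      At C: go left to R.
        Visit R.
        At R: go left to Z.
          Z is a leaf — visit Z.
        At R: no right child.
      At C: no right child.
    At U: go right to X.
      Visit X.
      At X: go left to A.
        A is a leaf — visit A.
      At X: no right child.
  At Y: go right to L.
    Visit L.
    At L: go left to P.
      Visit P.
      At P: go left to H.
        Visit H.
        At H: no left child.
        At H: go right to K.
          K is a leaf — visit K.
      At P: go right to Q.
        Visit Q.
        At Q: no left child.
        At Q: go right to N.
          Visit N.
          At N: no left child.
          At N: go right to G.
            G is a leaf — visit G.
    At L: no right child.
At W: no right child.

W, Y, U, C, R, Z, X, A, L, P, H, K, Q, N, G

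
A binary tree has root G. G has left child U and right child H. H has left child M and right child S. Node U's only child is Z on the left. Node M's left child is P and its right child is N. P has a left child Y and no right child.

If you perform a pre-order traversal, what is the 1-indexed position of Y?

Pre-order visits the node, then its left subtree, then its right subtree.
Visit G.
At G: go left to U.
  Visit U.
  At U: go left to Z.
    Z is a leaf — visit Z.
  At U: no right child.
At G: go right to H.
  Visit H.
  At H: go left to M.
    Visit M.
    At M: go left to P.
      Visit P.
      At P: go left to Y.
        Y is a leaf — visit Y.
      At P: no right child.
    At M: go right to N.
      N is a leaf — visit N.
  At H: go right to S.
    S is a leaf — visit S.
Full pre-order sequence: G, U, Z, H, M, P, Y, N, S.

7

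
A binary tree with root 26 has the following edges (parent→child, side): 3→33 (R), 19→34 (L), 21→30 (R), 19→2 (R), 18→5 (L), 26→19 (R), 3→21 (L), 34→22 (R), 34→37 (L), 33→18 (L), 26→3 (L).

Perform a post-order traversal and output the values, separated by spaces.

30 21 5 18 33 3 37 22 34 2 19 26

Post-order visits the left subtree, then the right subtree, then the node.
At 26: go left to 3.
  At 3: go left to 21.
    At 21: no left child.
    At 21: go right to 30.
      30 is a leaf — visit 30.
    Visit 21.
  At 3: go right to 33.
    At 33: go left to 18.
      At 18: go left to 5.
        5 is a leaf — visit 5.
      At 18: no right child.
      Visit 18.
    At 33: no right child.
    Visit 33.
  Visit 3.
At 26: go right to 19.
  At 19: go left to 34.
    At 34: go left to 37.
      37 is a leaf — visit 37.
    At 34: go right to 22.
      22 is a leaf — visit 22.
    Visit 34.
  At 19: go right to 2.
    2 is a leaf — visit 2.
  Visit 19.
Visit 26.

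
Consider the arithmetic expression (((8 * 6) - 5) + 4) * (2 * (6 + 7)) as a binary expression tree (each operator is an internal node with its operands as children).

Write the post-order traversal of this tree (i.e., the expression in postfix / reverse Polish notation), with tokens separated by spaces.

8 6 * 5 - 4 + 2 6 7 + * *

Post-order on an expression tree gives postfix notation: for each operator, emit left operand, right operand, then the operator.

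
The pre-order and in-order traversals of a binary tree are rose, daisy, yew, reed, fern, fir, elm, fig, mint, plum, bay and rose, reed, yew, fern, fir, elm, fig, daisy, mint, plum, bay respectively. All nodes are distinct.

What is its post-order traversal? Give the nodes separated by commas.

reed, fig, elm, fir, fern, yew, bay, plum, mint, daisy, rose

The first element of pre-order is the root; it splits in-order into left and right subtrees.
Root rose: left subtree has 0 nodes { }, right has 10 {reed, yew, fern, fir, elm, fig, daisy, mint, plum, bay}.
  Root daisy: left subtree has 6 nodes {reed, yew, fern, fir, elm, fig}, right has 3 {mint, plum, bay}.
    Root yew: left subtree has 1 node {reed}, right has 4 {fern, fir, elm, fig}.
      Root fern: left subtree has 0 nodes { }, right has 3 {fir, elm, fig}.
        Root fir: left subtree has 0 nodes { }, right has 2 {elm, fig}.
          Root elm: left subtree has 0 nodes { }, right has 1 {fig}.
    Root mint: left subtree has 0 nodes { }, right has 2 {plum, bay}.
      Root plum: left subtree has 0 nodes { }, right has 1 {bay}.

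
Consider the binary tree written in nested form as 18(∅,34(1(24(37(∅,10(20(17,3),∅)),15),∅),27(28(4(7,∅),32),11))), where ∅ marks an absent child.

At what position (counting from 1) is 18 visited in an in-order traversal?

1

In-order visits the left subtree, then the node, then the right subtree.
At 18: no left child.
Visit 18.
At 18: go right to 34.
  At 34: go left to 1.
    At 1: go left to 24.
      At 24: go left to 37.
        At 37: no left child.
        Visit 37.
        At 37: go right to 10.
          At 10: go left to 20.
            At 20: go left to 17.
              17 is a leaf — visit 17.
            Visit 20.
            At 20: go right to 3.
              3 is a leaf — visit 3.
          Visit 10.
          At 10: no right child.
      Visit 24.
      At 24: go right to 15.
        15 is a leaf — visit 15.
    Visit 1.
    At 1: no right child.
  Visit 34.
  At 34: go right to 27.
    At 27: go left to 28.
      At 28: go left to 4.
        At 4: go left to 7.
          7 is a leaf — visit 7.
        Visit 4.
        At 4: no right child.
      Visit 28.
      At 28: go right to 32.
        32 is a leaf — visit 32.
    Visit 27.
    At 27: go right to 11.
      11 is a leaf — visit 11.
Full in-order sequence: 18, 37, 17, 20, 3, 10, 24, 15, 1, 34, 7, 4, 28, 32, 27, 11.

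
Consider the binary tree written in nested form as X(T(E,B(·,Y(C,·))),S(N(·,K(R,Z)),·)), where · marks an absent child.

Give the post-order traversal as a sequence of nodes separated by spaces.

Post-order visits the left subtree, then the right subtree, then the node.
At X: go left to T.
  At T: go left to E.
    E is a leaf — visit E.
  At T: go right to B.
    At B: no left child.
    At B: go right to Y.
      At Y: go left to C.
        C is a leaf — visit C.
      At Y: no right child.
      Visit Y.
    Visit B.
  Visit T.
At X: go right to S.
  At S: go left to N.
    At N: no left child.
    At N: go right to K.
      At K: go left to R.
        R is a leaf — visit R.
      At K: go right to Z.
        Z is a leaf — visit Z.
      Visit K.
    Visit N.
  At S: no right child.
  Visit S.
Visit X.

E C Y B T R Z K N S X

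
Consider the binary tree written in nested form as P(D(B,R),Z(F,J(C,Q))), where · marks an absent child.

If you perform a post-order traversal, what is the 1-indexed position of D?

Post-order visits the left subtree, then the right subtree, then the node.
At P: go left to D.
  At D: go left to B.
    B is a leaf — visit B.
  At D: go right to R.
    R is a leaf — visit R.
  Visit D.
At P: go right to Z.
  At Z: go left to F.
    F is a leaf — visit F.
  At Z: go right to J.
    At J: go left to C.
      C is a leaf — visit C.
    At J: go right to Q.
      Q is a leaf — visit Q.
    Visit J.
  Visit Z.
Visit P.
Full post-order sequence: B, R, D, F, C, Q, J, Z, P.

3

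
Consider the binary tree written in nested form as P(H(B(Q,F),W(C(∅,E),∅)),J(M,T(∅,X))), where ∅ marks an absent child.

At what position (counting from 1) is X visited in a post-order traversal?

Post-order visits the left subtree, then the right subtree, then the node.
At P: go left to H.
  At H: go left to B.
    At B: go left to Q.
      Q is a leaf — visit Q.
    At B: go right to F.
      F is a leaf — visit F.
    Visit B.
  At H: go right to W.
    At W: go left to C.
      At C: no left child.
      At C: go right to E.
        E is a leaf — visit E.
      Visit C.
    At W: no right child.
    Visit W.
  Visit H.
At P: go right to J.
  At J: go left to M.
    M is a leaf — visit M.
  At J: go right to T.
    At T: no left child.
    At T: go right to X.
      X is a leaf — visit X.
    Visit T.
  Visit J.
Visit P.
Full post-order sequence: Q, F, B, E, C, W, H, M, X, T, J, P.

9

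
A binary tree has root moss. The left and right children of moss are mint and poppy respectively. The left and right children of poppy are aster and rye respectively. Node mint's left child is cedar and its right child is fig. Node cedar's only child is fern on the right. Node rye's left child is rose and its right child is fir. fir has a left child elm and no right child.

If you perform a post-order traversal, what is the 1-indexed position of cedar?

Post-order visits the left subtree, then the right subtree, then the node.
At moss: go left to mint.
  At mint: go left to cedar.
    At cedar: no left child.
    At cedar: go right to fern.
      fern is a leaf — visit fern.
    Visit cedar.
  At mint: go right to fig.
    fig is a leaf — visit fig.
  Visit mint.
At moss: go right to poppy.
  At poppy: go left to aster.
    aster is a leaf — visit aster.
  At poppy: go right to rye.
    At rye: go left to rose.
      rose is a leaf — visit rose.
    At rye: go right to fir.
      At fir: go left to elm.
        elm is a leaf — visit elm.
      At fir: no right child.
      Visit fir.
    Visit rye.
  Visit poppy.
Visit moss.
Full post-order sequence: fern, cedar, fig, mint, aster, rose, elm, fir, rye, poppy, moss.

2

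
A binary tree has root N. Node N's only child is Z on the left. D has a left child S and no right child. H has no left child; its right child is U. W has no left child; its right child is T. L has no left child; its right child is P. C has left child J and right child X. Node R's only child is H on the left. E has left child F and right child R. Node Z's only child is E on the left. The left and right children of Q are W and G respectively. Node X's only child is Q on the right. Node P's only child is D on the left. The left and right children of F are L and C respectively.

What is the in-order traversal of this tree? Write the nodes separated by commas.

In-order visits the left subtree, then the node, then the right subtree.
At N: go left to Z.
  At Z: go left to E.
    At E: go left to F.
      At F: go left to L.
        At L: no left child.
        Visit L.
        At L: go right to P.
          At P: go left to D.
            At D: go left to S.
              S is a leaf — visit S.
            Visit D.
            At D: no right child.
          Visit P.
          At P: no right child.
      Visit F.
      At F: go right to C.
        At C: go left to J.
          J is a leaf — visit J.
        Visit C.
        At C: go right to X.
          At X: no left child.
          Visit X.
          At X: go right to Q.
            At Q: go left to W.
              At W: no left child.
              Visit W.
              At W: go right to T.
                T is a leaf — visit T.
            Visit Q.
            At Q: go right to G.
              G is a leaf — visit G.
    Visit E.
    At E: go right to R.
      At R: go left to H.
        At H: no left child.
        Visit H.
        At H: go right to U.
          U is a leaf — visit U.
      Visit R.
      At R: no right child.
  Visit Z.
  At Z: no right child.
Visit N.
At N: no right child.

L, S, D, P, F, J, C, X, W, T, Q, G, E, H, U, R, Z, N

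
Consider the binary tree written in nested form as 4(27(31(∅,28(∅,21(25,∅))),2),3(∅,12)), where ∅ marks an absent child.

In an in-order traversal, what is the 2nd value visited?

28

In-order visits the left subtree, then the node, then the right subtree.
At 4: go left to 27.
  At 27: go left to 31.
    At 31: no left child.
    Visit 31.
    At 31: go right to 28.
      At 28: no left child.
      Visit 28.
      At 28: go right to 21.
        At 21: go left to 25.
          25 is a leaf — visit 25.
        Visit 21.
        At 21: no right child.
  Visit 27.
  At 27: go right to 2.
    2 is a leaf — visit 2.
Visit 4.
At 4: go right to 3.
  At 3: no left child.
  Visit 3.
  At 3: go right to 12.
    12 is a leaf — visit 12.
Full in-order sequence: 31, 28, 25, 21, 27, 2, 4, 3, 12.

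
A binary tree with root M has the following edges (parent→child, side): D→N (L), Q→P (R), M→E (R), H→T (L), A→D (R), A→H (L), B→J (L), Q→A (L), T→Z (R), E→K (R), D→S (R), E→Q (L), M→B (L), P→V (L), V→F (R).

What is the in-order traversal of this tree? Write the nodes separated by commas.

In-order visits the left subtree, then the node, then the right subtree.
At M: go left to B.
  At B: go left to J.
    J is a leaf — visit J.
  Visit B.
  At B: no right child.
Visit M.
At M: go right to E.
  At E: go left to Q.
    At Q: go left to A.
      At A: go left to H.
        At H: go left to T.
          At T: no left child.
          Visit T.
          At T: go right to Z.
            Z is a leaf — visit Z.
        Visit H.
        At H: no right child.
      Visit A.
      At A: go right to D.
        At D: go left to N.
          N is a leaf — visit N.
        Visit D.
        At D: go right to S.
          S is a leaf — visit S.
    Visit Q.
    At Q: go right to P.
      At P: go left to V.
        At V: no left child.
        Visit V.
        At V: go right to F.
          F is a leaf — visit F.
      Visit P.
      At P: no right child.
  Visit E.
  At E: go right to K.
    K is a leaf — visit K.

J, B, M, T, Z, H, A, N, D, S, Q, V, F, P, E, K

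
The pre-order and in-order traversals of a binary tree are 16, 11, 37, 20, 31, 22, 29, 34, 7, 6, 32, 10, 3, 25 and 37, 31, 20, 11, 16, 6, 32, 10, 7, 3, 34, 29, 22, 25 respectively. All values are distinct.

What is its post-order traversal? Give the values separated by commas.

The first element of pre-order is the root; it splits in-order into left and right subtrees.
Root 16: left subtree has 4 nodes {37, 31, 20, 11}, right has 9 {6, 32, 10, 7, 3, 34, 29, 22, 25}.
  Root 11: left subtree has 3 nodes {37, 31, 20}, right has 0 { }.
    Root 37: left subtree has 0 nodes { }, right has 2 {31, 20}.
      Root 20: left subtree has 1 node {31}, right has 0 { }.
  Root 22: left subtree has 7 nodes {6, 32, 10, 7, 3, 34, 29}, right has 1 {25}.
    Root 29: left subtree has 6 nodes {6, 32, 10, 7, 3, 34}, right has 0 { }.
      Root 34: left subtree has 5 nodes {6, 32, 10, 7, 3}, right has 0 { }.
        Root 7: left subtree has 3 nodes {6, 32, 10}, right has 1 {3}.
          Root 6: left subtree has 0 nodes { }, right has 2 {32, 10}.
            Root 32: left subtree has 0 nodes { }, right has 1 {10}.

31, 20, 37, 11, 10, 32, 6, 3, 7, 34, 29, 25, 22, 16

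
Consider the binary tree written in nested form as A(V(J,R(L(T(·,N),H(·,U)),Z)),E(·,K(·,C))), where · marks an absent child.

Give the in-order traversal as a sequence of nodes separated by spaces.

In-order visits the left subtree, then the node, then the right subtree.
At A: go left to V.
  At V: go left to J.
    J is a leaf — visit J.
  Visit V.
  At V: go right to R.
    At R: go left to L.
      At L: go left to T.
        At T: no left child.
        Visit T.
        At T: go right to N.
          N is a leaf — visit N.
      Visit L.
      At L: go right to H.
        At H: no left child.
        Visit H.
        At H: go right to U.
          U is a leaf — visit U.
    Visit R.
    At R: go right to Z.
      Z is a leaf — visit Z.
Visit A.
At A: go right to E.
  At E: no left child.
  Visit E.
  At E: go right to K.
    At K: no left child.
    Visit K.
    At K: go right to C.
      C is a leaf — visit C.

J V T N L H U R Z A E K C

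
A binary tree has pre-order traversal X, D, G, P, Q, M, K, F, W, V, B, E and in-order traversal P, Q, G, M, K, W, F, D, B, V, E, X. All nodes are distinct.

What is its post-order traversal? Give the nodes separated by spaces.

Q P W F K M G B E V D X

The first element of pre-order is the root; it splits in-order into left and right subtrees.
Root X: left subtree has 11 nodes {P, Q, G, M, K, W, F, D, B, V, E}, right has 0 { }.
  Root D: left subtree has 7 nodes {P, Q, G, M, K, W, F}, right has 3 {B, V, E}.
    Root G: left subtree has 2 nodes {P, Q}, right has 4 {M, K, W, F}.
      Root P: left subtree has 0 nodes { }, right has 1 {Q}.
      Root M: left subtree has 0 nodes { }, right has 3 {K, W, F}.
        Root K: left subtree has 0 nodes { }, right has 2 {W, F}.
          Root F: left subtree has 1 node {W}, right has 0 { }.
    Root V: left subtree has 1 node {B}, right has 1 {E}.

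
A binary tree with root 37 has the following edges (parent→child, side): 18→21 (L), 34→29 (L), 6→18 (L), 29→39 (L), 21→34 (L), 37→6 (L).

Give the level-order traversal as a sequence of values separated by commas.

Level-order visits nodes level by level from the root, left to right within each level.
Level 0: 37
Level 1: 6
Level 2: 18
Level 3: 21
Level 4: 34
Level 5: 29
Level 6: 39

37, 6, 18, 21, 34, 29, 39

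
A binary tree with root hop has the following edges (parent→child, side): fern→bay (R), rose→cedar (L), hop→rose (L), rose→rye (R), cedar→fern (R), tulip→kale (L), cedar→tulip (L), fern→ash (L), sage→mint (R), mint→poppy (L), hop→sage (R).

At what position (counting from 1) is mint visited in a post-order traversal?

10

Post-order visits the left subtree, then the right subtree, then the node.
At hop: go left to rose.
  At rose: go left to cedar.
    At cedar: go left to tulip.
      At tulip: go left to kale.
        kale is a leaf — visit kale.
      At tulip: no right child.
      Visit tulip.
    At cedar: go right to fern.
      At fern: go left to ash.
        ash is a leaf — visit ash.
      At fern: go right to bay.
        bay is a leaf — visit bay.
      Visit fern.
    Visit cedar.
  At rose: go right to rye.
    rye is a leaf — visit rye.
  Visit rose.
At hop: go right to sage.
  At sage: no left child.
  At sage: go right to mint.
    At mint: go left to poppy.
      poppy is a leaf — visit poppy.
    At mint: no right child.
    Visit mint.
  Visit sage.
Visit hop.
Full post-order sequence: kale, tulip, ash, bay, fern, cedar, rye, rose, poppy, mint, sage, hop.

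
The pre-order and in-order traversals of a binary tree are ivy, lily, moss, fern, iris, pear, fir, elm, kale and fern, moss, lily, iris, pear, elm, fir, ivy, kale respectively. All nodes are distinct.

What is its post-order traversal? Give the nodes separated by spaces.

The first element of pre-order is the root; it splits in-order into left and right subtrees.
Root ivy: left subtree has 7 nodes {fern, moss, lily, iris, pear, elm, fir}, right has 1 {kale}.
  Root lily: left subtree has 2 nodes {fern, moss}, right has 4 {iris, pear, elm, fir}.
    Root moss: left subtree has 1 node {fern}, right has 0 { }.
    Root iris: left subtree has 0 nodes { }, right has 3 {pear, elm, fir}.
      Root pear: left subtree has 0 nodes { }, right has 2 {elm, fir}.
        Root fir: left subtree has 1 node {elm}, right has 0 { }.

fern moss elm fir pear iris lily kale ivy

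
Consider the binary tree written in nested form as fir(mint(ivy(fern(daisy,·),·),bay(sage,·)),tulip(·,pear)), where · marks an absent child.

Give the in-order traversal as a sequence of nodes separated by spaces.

In-order visits the left subtree, then the node, then the right subtree.
At fir: go left to mint.
  At mint: go left to ivy.
    At ivy: go left to fern.
      At fern: go left to daisy.
        daisy is a leaf — visit daisy.
      Visit fern.
      At fern: no right child.
    Visit ivy.
    At ivy: no right child.
  Visit mint.
  At mint: go right to bay.
    At bay: go left to sage.
      sage is a leaf — visit sage.
    Visit bay.
    At bay: no right child.
Visit fir.
At fir: go right to tulip.
  At tulip: no left child.
  Visit tulip.
  At tulip: go right to pear.
    pear is a leaf — visit pear.

daisy fern ivy mint sage bay fir tulip pear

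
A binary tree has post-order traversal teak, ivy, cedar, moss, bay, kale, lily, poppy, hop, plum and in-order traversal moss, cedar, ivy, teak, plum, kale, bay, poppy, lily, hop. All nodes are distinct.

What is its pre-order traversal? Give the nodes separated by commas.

plum, moss, cedar, ivy, teak, hop, poppy, kale, bay, lily

The last element of post-order is the root; it splits in-order into left and right subtrees.
Root plum: left subtree has 4 nodes {moss, cedar, ivy, teak}, right has 5 {kale, bay, poppy, lily, hop}.
  Root moss: left subtree has 0 nodes { }, right has 3 {cedar, ivy, teak}.
    Root cedar: left subtree has 0 nodes { }, right has 2 {ivy, teak}.
      Root ivy: left subtree has 0 nodes { }, right has 1 {teak}.
  Root hop: left subtree has 4 nodes {kale, bay, poppy, lily}, right has 0 { }.
    Root poppy: left subtree has 2 nodes {kale, bay}, right has 1 {lily}.
      Root kale: left subtree has 0 nodes { }, right has 1 {bay}.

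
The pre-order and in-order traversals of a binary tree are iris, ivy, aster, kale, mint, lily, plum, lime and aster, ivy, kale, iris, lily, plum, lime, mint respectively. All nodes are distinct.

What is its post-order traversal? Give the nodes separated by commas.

The first element of pre-order is the root; it splits in-order into left and right subtrees.
Root iris: left subtree has 3 nodes {aster, ivy, kale}, right has 4 {lily, plum, lime, mint}.
  Root ivy: left subtree has 1 node {aster}, right has 1 {kale}.
  Root mint: left subtree has 3 nodes {lily, plum, lime}, right has 0 { }.
    Root lily: left subtree has 0 nodes { }, right has 2 {plum, lime}.
      Root plum: left subtree has 0 nodes { }, right has 1 {lime}.

aster, kale, ivy, lime, plum, lily, mint, iris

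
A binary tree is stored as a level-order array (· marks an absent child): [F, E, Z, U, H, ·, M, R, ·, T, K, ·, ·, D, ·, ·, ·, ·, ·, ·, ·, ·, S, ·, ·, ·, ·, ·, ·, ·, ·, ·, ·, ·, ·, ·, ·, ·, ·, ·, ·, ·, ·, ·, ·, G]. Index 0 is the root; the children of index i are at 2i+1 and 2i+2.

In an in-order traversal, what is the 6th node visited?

K

In-order visits the left subtree, then the node, then the right subtree.
At F: go left to E.
  At E: go left to U.
    At U: go left to R.
      R is a leaf — visit R.
    Visit U.
    At U: no right child.
  Visit E.
  At E: go right to H.
    At H: go left to T.
      T is a leaf — visit T.
    Visit H.
    At H: go right to K.
      At K: no left child.
      Visit K.
      At K: go right to S.
        At S: go left to G.
          G is a leaf — visit G.
        Visit S.
        At S: no right child.
Visit F.
At F: go right to Z.
  At Z: no left child.
  Visit Z.
  At Z: go right to M.
    At M: go left to D.
      D is a leaf — visit D.
    Visit M.
    At M: no right child.
Full in-order sequence: R, U, E, T, H, K, G, S, F, Z, D, M.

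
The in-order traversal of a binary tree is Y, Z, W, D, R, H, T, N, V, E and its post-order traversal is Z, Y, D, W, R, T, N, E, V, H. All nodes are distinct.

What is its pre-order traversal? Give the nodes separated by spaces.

H R W Y Z D V N T E

The last element of post-order is the root; it splits in-order into left and right subtrees.
Root H: left subtree has 5 nodes {Y, Z, W, D, R}, right has 4 {T, N, V, E}.
  Root R: left subtree has 4 nodes {Y, Z, W, D}, right has 0 { }.
    Root W: left subtree has 2 nodes {Y, Z}, right has 1 {D}.
      Root Y: left subtree has 0 nodes { }, right has 1 {Z}.
  Root V: left subtree has 2 nodes {T, N}, right has 1 {E}.
    Root N: left subtree has 1 node {T}, right has 0 { }.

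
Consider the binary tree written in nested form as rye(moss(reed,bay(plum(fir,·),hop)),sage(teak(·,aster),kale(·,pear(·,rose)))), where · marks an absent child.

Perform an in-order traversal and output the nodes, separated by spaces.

reed moss fir plum bay hop rye teak aster sage kale pear rose

In-order visits the left subtree, then the node, then the right subtree.
At rye: go left to moss.
  At moss: go left to reed.
    reed is a leaf — visit reed.
  Visit moss.
  At moss: go right to bay.
    At bay: go left to plum.
      At plum: go left to fir.
        fir is a leaf — visit fir.
      Visit plum.
      At plum: no right child.
    Visit bay.
    At bay: go right to hop.
      hop is a leaf — visit hop.
Visit rye.
At rye: go right to sage.
  At sage: go left to teak.
    At teak: no left child.
    Visit teak.
    At teak: go right to aster.
      aster is a leaf — visit aster.
  Visit sage.
  At sage: go right to kale.
    At kale: no left child.
    Visit kale.
    At kale: go right to pear.
      At pear: no left child.
      Visit pear.
      At pear: go right to rose.
        rose is a leaf — visit rose.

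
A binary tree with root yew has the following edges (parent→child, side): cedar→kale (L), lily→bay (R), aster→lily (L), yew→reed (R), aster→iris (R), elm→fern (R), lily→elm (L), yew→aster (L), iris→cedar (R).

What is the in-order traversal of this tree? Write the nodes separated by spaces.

elm fern lily bay aster iris kale cedar yew reed

In-order visits the left subtree, then the node, then the right subtree.
At yew: go left to aster.
  At aster: go left to lily.
    At lily: go left to elm.
      At elm: no left child.
      Visit elm.
      At elm: go right to fern.
        fern is a leaf — visit fern.
    Visit lily.
    At lily: go right to bay.
      bay is a leaf — visit bay.
  Visit aster.
  At aster: go right to iris.
    At iris: no left child.
    Visit iris.
    At iris: go right to cedar.
      At cedar: go left to kale.
        kale is a leaf — visit kale.
      Visit cedar.
      At cedar: no right child.
Visit yew.
At yew: go right to reed.
  reed is a leaf — visit reed.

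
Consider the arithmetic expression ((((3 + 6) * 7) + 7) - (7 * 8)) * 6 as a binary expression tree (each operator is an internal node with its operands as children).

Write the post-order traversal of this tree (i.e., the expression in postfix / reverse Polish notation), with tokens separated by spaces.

3 6 + 7 * 7 + 7 8 * - 6 *

Post-order on an expression tree gives postfix notation: for each operator, emit left operand, right operand, then the operator.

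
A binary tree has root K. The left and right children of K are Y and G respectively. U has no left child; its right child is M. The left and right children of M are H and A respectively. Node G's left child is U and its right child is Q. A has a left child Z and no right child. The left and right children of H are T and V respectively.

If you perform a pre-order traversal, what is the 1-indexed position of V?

8

Pre-order visits the node, then its left subtree, then its right subtree.
Visit K.
At K: go left to Y.
  Y is a leaf — visit Y.
At K: go right to G.
  Visit G.
  At G: go left to U.
    Visit U.
    At U: no left child.
    At U: go right to M.
      Visit M.
      At M: go left to H.
        Visit H.
        At H: go left to T.
          T is a leaf — visit T.
        At H: go right to V.
          V is a leaf — visit V.
      At M: go right to A.
        Visit A.
        At A: go left to Z.
          Z is a leaf — visit Z.
        At A: no right child.
  At G: go right to Q.
    Q is a leaf — visit Q.
Full pre-order sequence: K, Y, G, U, M, H, T, V, A, Z, Q.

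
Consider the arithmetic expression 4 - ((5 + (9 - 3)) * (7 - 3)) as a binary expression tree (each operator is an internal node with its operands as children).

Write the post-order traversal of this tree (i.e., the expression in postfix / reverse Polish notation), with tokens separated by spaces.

Post-order on an expression tree gives postfix notation: for each operator, emit left operand, right operand, then the operator.

4 5 9 3 - + 7 3 - * -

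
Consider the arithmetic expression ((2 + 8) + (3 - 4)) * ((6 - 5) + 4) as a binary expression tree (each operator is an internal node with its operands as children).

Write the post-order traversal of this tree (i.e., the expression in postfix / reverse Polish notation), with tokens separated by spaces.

2 8 + 3 4 - + 6 5 - 4 + *

Post-order on an expression tree gives postfix notation: for each operator, emit left operand, right operand, then the operator.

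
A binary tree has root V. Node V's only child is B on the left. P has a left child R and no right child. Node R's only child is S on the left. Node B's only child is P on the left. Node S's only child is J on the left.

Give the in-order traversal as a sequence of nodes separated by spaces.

J S R P B V

In-order visits the left subtree, then the node, then the right subtree.
At V: go left to B.
  At B: go left to P.
    At P: go left to R.
      At R: go left to S.
        At S: go left to J.
          J is a leaf — visit J.
        Visit S.
        At S: no right child.
      Visit R.
      At R: no right child.
    Visit P.
    At P: no right child.
  Visit B.
  At B: no right child.
Visit V.
At V: no right child.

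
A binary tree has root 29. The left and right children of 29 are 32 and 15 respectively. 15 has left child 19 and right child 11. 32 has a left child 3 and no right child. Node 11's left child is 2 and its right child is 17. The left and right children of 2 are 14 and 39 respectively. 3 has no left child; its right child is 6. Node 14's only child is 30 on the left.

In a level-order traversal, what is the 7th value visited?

Level-order visits nodes level by level from the root, left to right within each level.
Level 0: 29
Level 1: 32, 15
Level 2: 3, 19, 11
Level 3: 6, 2, 17
Level 4: 14, 39
Level 5: 30
Full level-order sequence: 29, 32, 15, 3, 19, 11, 6, 2, 17, 14, 39, 30.

6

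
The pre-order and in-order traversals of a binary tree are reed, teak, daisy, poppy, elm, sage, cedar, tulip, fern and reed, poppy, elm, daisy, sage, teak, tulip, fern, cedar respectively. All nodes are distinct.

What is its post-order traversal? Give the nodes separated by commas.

The first element of pre-order is the root; it splits in-order into left and right subtrees.
Root reed: left subtree has 0 nodes { }, right has 8 {poppy, elm, daisy, sage, teak, tulip, fern, cedar}.
  Root teak: left subtree has 4 nodes {poppy, elm, daisy, sage}, right has 3 {tulip, fern, cedar}.
    Root daisy: left subtree has 2 nodes {poppy, elm}, right has 1 {sage}.
      Root poppy: left subtree has 0 nodes { }, right has 1 {elm}.
    Root cedar: left subtree has 2 nodes {tulip, fern}, right has 0 { }.
      Root tulip: left subtree has 0 nodes { }, right has 1 {fern}.

elm, poppy, sage, daisy, fern, tulip, cedar, teak, reed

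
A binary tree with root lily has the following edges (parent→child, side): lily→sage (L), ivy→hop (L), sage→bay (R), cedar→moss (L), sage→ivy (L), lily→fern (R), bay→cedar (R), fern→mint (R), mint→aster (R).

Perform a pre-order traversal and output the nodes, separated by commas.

lily, sage, ivy, hop, bay, cedar, moss, fern, mint, aster

Pre-order visits the node, then its left subtree, then its right subtree.
Visit lily.
At lily: go left to sage.
  Visit sage.
  At sage: go left to ivy.
    Visit ivy.
    At ivy: go left to hop.
      hop is a leaf — visit hop.
    At ivy: no right child.
  At sage: go right to bay.
    Visit bay.
    At bay: no left child.
    At bay: go right to cedar.
      Visit cedar.
      At cedar: go left to moss.
        moss is a leaf — visit moss.
      At cedar: no right child.
At lily: go right to fern.
  Visit fern.
  At fern: no left child.
  At fern: go right to mint.
    Visit mint.
    At mint: no left child.
    At mint: go right to aster.
      aster is a leaf — visit aster.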